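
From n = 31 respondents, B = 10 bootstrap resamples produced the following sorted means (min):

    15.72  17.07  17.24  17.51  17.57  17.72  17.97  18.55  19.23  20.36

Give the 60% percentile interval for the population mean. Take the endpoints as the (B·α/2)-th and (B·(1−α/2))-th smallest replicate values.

(17.07, 18.55)

α = 0.40; lower rank = 10 × 0.200 = 2; upper rank = 10 × 0.800 = 8.
The 2nd smallest replicate is 17.07; the 8th is 18.55.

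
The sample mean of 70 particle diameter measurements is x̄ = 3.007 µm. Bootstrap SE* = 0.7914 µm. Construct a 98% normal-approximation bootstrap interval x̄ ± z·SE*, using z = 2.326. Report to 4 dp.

(1.1662, 4.8478)

Margin = 2.326 × 0.7914 = 1.84080
Interval: 3.007 ± 1.84080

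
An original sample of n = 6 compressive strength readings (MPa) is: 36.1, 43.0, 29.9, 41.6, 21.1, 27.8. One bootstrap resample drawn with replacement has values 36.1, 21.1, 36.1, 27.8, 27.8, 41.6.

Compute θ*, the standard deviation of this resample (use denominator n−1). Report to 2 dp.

θ* = 7.48

Mean = 31.7500; sum of squared deviations = 279.4950
s² = 279.4950 / 5 = 55.8990
s = √55.8990 = 7.48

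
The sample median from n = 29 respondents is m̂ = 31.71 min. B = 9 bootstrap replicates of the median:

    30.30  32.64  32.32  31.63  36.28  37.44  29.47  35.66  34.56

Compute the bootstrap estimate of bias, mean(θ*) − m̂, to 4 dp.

bias = +1.6567

mean(θ*) = (30.30 + 32.64 + 32.32 + 31.63 + 36.28 + 37.44 + 29.47 + 35.66 + 34.56) / 9 = 33.36667
bias = 33.36667 − 31.71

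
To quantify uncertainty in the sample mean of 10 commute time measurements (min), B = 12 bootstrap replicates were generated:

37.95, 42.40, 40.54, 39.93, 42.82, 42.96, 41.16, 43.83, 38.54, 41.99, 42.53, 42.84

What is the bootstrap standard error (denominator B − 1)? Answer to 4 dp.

SE* = 1.8600

Bootstrap SE is the standard deviation of the 12 replicate means.
Mean of replicates: (37.95 + 42.40 + 40.54 + 39.93 + 42.82 + 42.96 + 41.16 + 43.83 + 38.54 + 41.99 + 42.53 + 42.84) / 12 = 497.49000 / 12 = 41.45750
Sum of squared deviations: (−3.50750)² + (+0.94250)² + (−0.91750)² + (−1.52750)² + (+1.36250)² + (+1.50250)² + (−0.29750)² + (+2.37250)² + (−2.91750)² + (+0.53250)² + (+1.07250)² + (+1.38250)² = 38.05402
Variance = 38.05402 / 11 = 3.45946
SE* = √3.45946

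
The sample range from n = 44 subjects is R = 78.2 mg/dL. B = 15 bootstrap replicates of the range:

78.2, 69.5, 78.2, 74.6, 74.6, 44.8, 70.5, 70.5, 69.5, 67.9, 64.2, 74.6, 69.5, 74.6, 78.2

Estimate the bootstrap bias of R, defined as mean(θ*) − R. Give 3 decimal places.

mean(θ*) = (78.2 + 69.5 + 78.2 + 74.6 + 74.6 + 44.8 + 70.5 + 70.5 + 69.5 + 67.9 + 64.2 + 74.6 + 69.5 + 74.6 + 78.2) / 15 = 70.6267
bias = 70.6267 − 78.2

bias = −7.573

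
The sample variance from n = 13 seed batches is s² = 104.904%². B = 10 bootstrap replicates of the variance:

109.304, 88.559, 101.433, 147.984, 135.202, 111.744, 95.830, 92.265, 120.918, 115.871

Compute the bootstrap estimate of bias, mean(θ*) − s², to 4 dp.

mean(θ*) = (109.304 + 88.559 + 101.433 + 147.984 + 135.202 + 111.744 + 95.830 + 92.265 + 120.918 + 115.871) / 10 = 111.91100
bias = 111.91100 − 104.904

bias = +7.0070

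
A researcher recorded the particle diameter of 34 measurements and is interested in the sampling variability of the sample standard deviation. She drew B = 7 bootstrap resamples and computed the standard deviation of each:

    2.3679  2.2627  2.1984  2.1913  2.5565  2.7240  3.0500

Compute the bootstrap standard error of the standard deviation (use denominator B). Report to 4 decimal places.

SE* = 0.2959

Bootstrap SE is the standard deviation of the 7 replicate standard deviations.
Mean of replicates: (2.3679 + 2.2627 + 2.1984 + 2.1913 + 2.5565 + 2.7240 + 3.0500) / 7 = 17.35080 / 7 = 2.47869
Sum of squared deviations: (−0.11079)² + (−0.21599)² + (−0.28029)² + (−0.28739)² + (+0.07781)² + (+0.24531)² + (+0.57131)² = 0.61271
Variance = 0.61271 / 7 = 0.08753
SE* = √0.08753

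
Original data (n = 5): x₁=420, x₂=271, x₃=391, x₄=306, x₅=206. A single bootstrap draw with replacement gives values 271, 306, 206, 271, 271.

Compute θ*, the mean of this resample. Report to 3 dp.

Mean = (271 + 306 + 206 + 271 + 271) / 5 = 1325.0 / 5 = 265.000

θ* = 265.000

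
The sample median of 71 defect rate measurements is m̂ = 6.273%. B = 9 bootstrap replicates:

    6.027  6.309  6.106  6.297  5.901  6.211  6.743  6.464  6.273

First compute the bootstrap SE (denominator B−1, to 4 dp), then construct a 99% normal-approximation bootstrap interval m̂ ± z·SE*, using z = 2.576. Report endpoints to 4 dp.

Mean of replicates = 6.2590; sum of squared deviations = 0.4881; SE* = √(0.4881/8) = 0.2470
Margin = 2.576 × 0.2470 = 0.63627
Interval: 6.273 ± 0.63627

(5.6367, 6.9093)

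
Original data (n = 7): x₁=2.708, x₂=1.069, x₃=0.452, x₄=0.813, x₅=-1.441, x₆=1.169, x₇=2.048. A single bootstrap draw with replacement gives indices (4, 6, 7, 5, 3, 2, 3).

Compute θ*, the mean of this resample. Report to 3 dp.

θ* = 0.652

Resample values: 0.813, 1.169, 2.048, -1.441, 0.452, 1.069, 0.452.
Mean = (0.813 + 1.169 + 2.048 + (-1.441) + 0.452 + 1.069 + 0.452) / 7 = 4.5620 / 7 = 0.652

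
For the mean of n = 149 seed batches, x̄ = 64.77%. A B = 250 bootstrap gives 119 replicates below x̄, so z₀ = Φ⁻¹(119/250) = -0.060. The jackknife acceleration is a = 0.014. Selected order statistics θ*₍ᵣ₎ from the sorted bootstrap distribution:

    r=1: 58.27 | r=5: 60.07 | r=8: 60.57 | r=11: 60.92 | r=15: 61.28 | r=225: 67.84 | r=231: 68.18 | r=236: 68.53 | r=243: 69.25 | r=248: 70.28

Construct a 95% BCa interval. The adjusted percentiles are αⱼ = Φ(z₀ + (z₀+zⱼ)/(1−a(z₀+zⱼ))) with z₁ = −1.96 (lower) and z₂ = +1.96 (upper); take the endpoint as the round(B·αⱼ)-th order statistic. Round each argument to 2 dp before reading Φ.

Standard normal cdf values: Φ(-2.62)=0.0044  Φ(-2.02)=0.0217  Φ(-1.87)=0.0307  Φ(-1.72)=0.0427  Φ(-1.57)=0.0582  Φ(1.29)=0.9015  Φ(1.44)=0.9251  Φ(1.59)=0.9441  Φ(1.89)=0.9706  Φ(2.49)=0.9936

Lower: z₀ + z₁ = -0.060 + (-1.960) = -2.020; 1 − a(z₀+z₁) = 1 − (0.014)(-2.020) = 1.0283; argument = -0.060 + (-2.020)/1.0283 = -2.0244 → -2.02.
α₁ = Φ(-2.02) = 0.0217; rank = round(250 × 0.0217) = 5; θ*₍5₎ = 60.07.
Upper: z₀ + z₂ = 1.900; 1 − a(z₀+z₂) = 0.9734; argument = 1.8919 → 1.89; α₂ = 0.9706; rank = 243; θ*₍243₎ = 69.25.

(60.07, 69.25)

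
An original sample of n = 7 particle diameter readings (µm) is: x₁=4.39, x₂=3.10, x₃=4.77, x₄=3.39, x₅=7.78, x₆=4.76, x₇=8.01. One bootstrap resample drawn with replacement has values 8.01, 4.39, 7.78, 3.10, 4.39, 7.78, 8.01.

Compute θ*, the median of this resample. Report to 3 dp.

Sorted: 3.10, 4.39, 4.39, 7.78, 7.78, 8.01, 8.01
Median = middle value = 7.780

θ* = 7.780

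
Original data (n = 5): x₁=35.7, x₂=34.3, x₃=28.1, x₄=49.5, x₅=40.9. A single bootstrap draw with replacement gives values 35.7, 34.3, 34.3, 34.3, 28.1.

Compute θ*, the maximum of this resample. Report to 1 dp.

θ* = 35.7

Maximum = 35.7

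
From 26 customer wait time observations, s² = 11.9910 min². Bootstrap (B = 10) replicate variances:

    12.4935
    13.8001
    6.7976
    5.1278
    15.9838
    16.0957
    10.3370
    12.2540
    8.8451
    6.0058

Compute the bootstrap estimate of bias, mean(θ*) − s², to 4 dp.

mean(θ*) = (12.4935 + 13.8001 + 6.7976 + 5.1278 + 15.9838 + 16.0957 + 10.3370 + 12.2540 + 8.8451 + 6.0058) / 10 = 10.77404
bias = 10.77404 − 11.9910

bias = −1.2170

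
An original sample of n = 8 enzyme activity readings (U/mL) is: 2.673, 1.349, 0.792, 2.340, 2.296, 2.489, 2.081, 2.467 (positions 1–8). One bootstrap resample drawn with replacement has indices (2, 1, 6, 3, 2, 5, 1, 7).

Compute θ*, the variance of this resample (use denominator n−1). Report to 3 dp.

θ* = 0.505

Resample values: 1.349, 2.673, 2.489, 0.792, 1.349, 2.296, 2.673, 2.081.
Mean = 1.9627; sum of squared deviations = 3.5349
s² = 3.5349 / 7 = 0.5050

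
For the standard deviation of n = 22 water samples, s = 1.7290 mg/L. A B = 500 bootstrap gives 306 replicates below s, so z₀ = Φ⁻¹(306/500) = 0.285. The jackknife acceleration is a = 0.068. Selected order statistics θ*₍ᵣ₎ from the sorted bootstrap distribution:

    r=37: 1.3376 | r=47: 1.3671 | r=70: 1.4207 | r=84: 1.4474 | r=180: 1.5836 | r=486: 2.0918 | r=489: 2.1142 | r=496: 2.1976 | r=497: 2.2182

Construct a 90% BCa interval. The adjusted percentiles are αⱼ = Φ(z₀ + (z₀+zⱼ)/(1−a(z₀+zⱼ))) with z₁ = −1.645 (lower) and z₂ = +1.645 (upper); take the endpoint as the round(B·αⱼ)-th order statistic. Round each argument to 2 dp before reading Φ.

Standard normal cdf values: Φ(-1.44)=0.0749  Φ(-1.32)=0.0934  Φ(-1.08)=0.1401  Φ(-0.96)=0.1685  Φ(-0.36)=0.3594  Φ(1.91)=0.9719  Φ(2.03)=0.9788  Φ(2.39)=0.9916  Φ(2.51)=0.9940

Lower: z₀ + z₁ = 0.285 + (-1.645) = -1.360; 1 − a(z₀+z₁) = 1 − (0.068)(-1.360) = 1.0925; argument = 0.285 + (-1.360)/1.0925 = -0.9599 → -0.96.
α₁ = Φ(-0.96) = 0.1685; rank = round(500 × 0.1685) = 84; θ*₍84₎ = 1.4474.
Upper: z₀ + z₂ = 1.930; 1 − a(z₀+z₂) = 0.8688; argument = 2.5066 → 2.51; α₂ = 0.9940; rank = 497; θ*₍497₎ = 2.2182.

(1.4474, 2.2182)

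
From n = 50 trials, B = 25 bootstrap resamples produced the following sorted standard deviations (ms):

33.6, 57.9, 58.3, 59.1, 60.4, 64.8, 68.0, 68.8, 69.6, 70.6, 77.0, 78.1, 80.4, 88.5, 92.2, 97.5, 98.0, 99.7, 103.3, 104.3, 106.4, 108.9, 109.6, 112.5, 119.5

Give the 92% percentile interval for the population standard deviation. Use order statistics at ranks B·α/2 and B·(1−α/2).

(33.6, 112.5)

α = 0.08; lower rank = 25 × 0.040 = 1; upper rank = 25 × 0.960 = 24.
The 1st smallest replicate is 33.6; the 24th is 112.5.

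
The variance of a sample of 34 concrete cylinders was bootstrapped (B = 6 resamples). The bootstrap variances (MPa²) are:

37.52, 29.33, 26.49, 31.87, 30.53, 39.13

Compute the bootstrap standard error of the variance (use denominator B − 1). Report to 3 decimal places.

Bootstrap SE is the standard deviation of the 6 replicate variances.
Mean of replicates: (37.52 + 29.33 + 26.49 + 31.87 + 30.53 + 39.13) / 6 = 194.8700 / 6 = 32.4783
Sum of squared deviations: (+5.0417)² + (−3.1483)² + (−5.9883)² + (−0.6083)² + (−1.9483)² + (+6.6517)² = 119.6013
Variance = 119.6013 / 5 = 23.9203
SE* = √23.9203

SE* = 4.891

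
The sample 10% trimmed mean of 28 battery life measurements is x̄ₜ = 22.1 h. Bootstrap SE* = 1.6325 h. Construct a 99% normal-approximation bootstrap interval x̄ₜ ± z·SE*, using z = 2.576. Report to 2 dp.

Margin = 2.576 × 1.6325 = 4.205
Interval: 22.1 ± 4.205

(17.89, 26.31)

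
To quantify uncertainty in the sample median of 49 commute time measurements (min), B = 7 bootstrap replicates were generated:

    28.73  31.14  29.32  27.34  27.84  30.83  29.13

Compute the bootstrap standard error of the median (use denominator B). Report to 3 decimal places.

Bootstrap SE is the standard deviation of the 7 replicate medians.
Mean of replicates: (28.73 + 31.14 + 29.32 + 27.34 + 27.84 + 30.83 + 29.13) / 7 = 204.3300 / 7 = 29.1900
Sum of squared deviations: (−0.4600)² + (+1.9500)² + (+0.1300)² + (−1.8500)² + (−1.3500)² + (+1.6400)² + (−0.0600)² = 11.9692
Variance = 11.9692 / 7 = 1.7099
SE* = √1.7099

SE* = 1.308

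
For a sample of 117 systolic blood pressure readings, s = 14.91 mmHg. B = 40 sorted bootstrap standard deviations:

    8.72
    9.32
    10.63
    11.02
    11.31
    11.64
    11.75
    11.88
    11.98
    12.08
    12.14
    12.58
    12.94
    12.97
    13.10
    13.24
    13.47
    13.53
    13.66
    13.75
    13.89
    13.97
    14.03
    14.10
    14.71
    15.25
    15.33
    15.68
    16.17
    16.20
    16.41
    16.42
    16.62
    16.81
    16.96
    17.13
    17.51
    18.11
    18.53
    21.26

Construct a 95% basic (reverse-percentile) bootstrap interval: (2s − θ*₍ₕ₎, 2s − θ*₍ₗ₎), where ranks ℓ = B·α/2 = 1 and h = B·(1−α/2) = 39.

(11.29, 21.10)

Percentile endpoints at ranks 1 and 39: θ*₍1₎ = 8.72, θ*₍39₎ = 18.53.
Basic interval reflects these around s:
  lower = 2 × 14.91 − 18.53 = 11.29
  upper = 2 × 14.91 − 8.72 = 21.10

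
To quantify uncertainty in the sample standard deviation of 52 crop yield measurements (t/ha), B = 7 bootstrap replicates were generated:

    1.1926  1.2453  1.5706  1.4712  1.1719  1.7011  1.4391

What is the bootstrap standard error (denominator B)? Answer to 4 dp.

Bootstrap SE is the standard deviation of the 7 replicate standard deviations.
Mean of replicates: (1.1926 + 1.2453 + 1.5706 + 1.4712 + 1.1719 + 1.7011 + 1.4391) / 7 = 9.79180 / 7 = 1.39883
Sum of squared deviations: (−0.20623)² + (−0.15353)² + (+0.17177)² + (+0.07237)² + (−0.22693)² + (+0.30227)² + (+0.04027)² = 0.24533
Variance = 0.24533 / 7 = 0.03505
SE* = √0.03505

SE* = 0.1872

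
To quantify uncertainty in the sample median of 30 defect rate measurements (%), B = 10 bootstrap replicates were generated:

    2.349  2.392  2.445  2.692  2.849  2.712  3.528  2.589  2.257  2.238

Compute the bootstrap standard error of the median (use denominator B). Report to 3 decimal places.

Bootstrap SE is the standard deviation of the 10 replicate medians.
Mean of replicates: (2.349 + 2.392 + 2.445 + 2.692 + 2.849 + 2.712 + 3.528 + 2.589 + 2.257 + 2.238) / 10 = 26.0510 / 10 = 2.6051
Sum of squared deviations: (−0.2561)² + (−0.2131)² + (−0.1601)² + (+0.0869)² + (+0.2439)² + (+0.1069)² + (+0.9229)² + (−0.0161)² + (−0.3481)² + (−0.3671)² = 1.3230
Variance = 1.3230 / 10 = 0.1323
SE* = √0.1323

SE* = 0.364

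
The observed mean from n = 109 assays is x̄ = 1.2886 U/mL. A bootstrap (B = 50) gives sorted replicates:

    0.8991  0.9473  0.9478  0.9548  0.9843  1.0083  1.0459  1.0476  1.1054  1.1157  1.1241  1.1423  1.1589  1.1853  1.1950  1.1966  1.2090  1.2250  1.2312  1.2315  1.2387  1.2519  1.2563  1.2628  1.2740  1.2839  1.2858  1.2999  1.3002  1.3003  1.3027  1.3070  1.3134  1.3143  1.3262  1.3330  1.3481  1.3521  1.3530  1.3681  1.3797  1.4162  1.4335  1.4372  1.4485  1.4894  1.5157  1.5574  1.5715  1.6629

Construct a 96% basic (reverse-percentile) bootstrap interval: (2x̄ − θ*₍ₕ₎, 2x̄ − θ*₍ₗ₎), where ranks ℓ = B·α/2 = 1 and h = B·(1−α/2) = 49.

(1.0057, 1.6781)

Percentile endpoints at ranks 1 and 49: θ*₍1₎ = 0.8991, θ*₍49₎ = 1.5715.
Basic interval reflects these around x̄:
  lower = 2 × 1.2886 − 1.5715 = 1.0057
  upper = 2 × 1.2886 − 0.8991 = 1.6781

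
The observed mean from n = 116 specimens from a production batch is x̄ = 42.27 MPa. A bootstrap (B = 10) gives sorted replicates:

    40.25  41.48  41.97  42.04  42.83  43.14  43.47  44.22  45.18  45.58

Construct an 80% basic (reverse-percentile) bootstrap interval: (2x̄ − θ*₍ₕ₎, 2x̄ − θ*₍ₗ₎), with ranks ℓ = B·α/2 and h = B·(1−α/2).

(39.36, 44.29)

Percentile endpoints at ranks 1 and 9: θ*₍1₎ = 40.25, θ*₍9₎ = 45.18.
Basic interval reflects these around x̄:
  lower = 2 × 42.27 − 45.18 = 39.36
  upper = 2 × 42.27 − 40.25 = 44.29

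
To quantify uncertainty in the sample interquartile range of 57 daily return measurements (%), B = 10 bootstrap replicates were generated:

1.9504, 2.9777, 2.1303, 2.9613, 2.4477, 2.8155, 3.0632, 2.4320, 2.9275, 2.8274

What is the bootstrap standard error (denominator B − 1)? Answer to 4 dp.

Bootstrap SE is the standard deviation of the 10 replicate interquartile ranges.
Mean of replicates: (1.9504 + 2.9777 + 2.1303 + 2.9613 + 2.4477 + 2.8155 + 3.0632 + 2.4320 + 2.9275 + 2.8274) / 10 = 26.533000 / 10 = 2.653300
Sum of squared deviations: (−0.702900)² + (+0.324400)² + (−0.523000)² + (+0.308000)² + (−0.205600)² + (+0.162200)² + (+0.409900)² + (−0.221300)² + (+0.274200)² + (+0.174100)² = 1.358765
Variance = 1.358765 / 9 = 0.150974
SE* = √0.150974

SE* = 0.3886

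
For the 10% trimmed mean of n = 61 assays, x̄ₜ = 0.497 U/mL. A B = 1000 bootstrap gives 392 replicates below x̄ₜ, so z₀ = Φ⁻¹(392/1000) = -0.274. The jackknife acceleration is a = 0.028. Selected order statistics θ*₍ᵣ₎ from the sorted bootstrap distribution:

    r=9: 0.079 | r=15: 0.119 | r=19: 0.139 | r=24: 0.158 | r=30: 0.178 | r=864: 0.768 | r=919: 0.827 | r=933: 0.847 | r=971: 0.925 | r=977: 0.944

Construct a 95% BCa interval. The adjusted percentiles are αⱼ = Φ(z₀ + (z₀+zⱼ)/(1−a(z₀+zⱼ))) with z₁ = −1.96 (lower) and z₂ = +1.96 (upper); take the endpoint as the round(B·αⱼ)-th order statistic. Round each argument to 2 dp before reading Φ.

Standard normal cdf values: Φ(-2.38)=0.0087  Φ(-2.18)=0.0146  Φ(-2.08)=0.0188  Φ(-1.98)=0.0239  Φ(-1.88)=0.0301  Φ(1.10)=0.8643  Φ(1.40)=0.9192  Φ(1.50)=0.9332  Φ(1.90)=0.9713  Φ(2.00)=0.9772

Lower: z₀ + z₁ = -0.274 + (-1.960) = -2.234; 1 − a(z₀+z₁) = 1 − (0.028)(-2.234) = 1.0626; argument = -0.274 + (-2.234)/1.0626 = -2.3765 → -2.38.
α₁ = Φ(-2.38) = 0.0087; rank = round(1000 × 0.0087) = 9; θ*₍9₎ = 0.079.
Upper: z₀ + z₂ = 1.686; 1 − a(z₀+z₂) = 0.9528; argument = 1.4955 → 1.50; α₂ = 0.9332; rank = 933; θ*₍933₎ = 0.847.

(0.079, 0.847)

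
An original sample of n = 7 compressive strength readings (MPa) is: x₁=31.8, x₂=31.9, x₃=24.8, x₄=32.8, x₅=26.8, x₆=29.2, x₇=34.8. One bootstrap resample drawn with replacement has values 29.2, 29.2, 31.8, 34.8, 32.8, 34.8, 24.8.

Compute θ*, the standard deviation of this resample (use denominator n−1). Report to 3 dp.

θ* = 3.598

Mean = 31.0571; sum of squared deviations = 77.6571
s² = 77.6571 / 6 = 12.9429
s = √12.9429 = 3.598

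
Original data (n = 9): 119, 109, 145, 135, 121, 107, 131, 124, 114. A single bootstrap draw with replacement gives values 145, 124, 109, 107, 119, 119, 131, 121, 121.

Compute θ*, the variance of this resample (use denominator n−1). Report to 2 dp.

Mean = 121.7778; sum of squared deviations = 1027.5556
s² = 1027.5556 / 8 = 128.4444

θ* = 128.44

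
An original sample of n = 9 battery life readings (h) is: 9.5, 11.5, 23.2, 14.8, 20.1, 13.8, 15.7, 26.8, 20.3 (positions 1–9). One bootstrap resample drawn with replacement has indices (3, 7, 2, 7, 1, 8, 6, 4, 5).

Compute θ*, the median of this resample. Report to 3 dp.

Resample values: 23.2, 15.7, 11.5, 15.7, 9.5, 26.8, 13.8, 14.8, 20.1.
Sorted: 9.5, 11.5, 13.8, 14.8, 15.7, 15.7, 20.1, 23.2, 26.8
Median = middle value = 15.700

θ* = 15.700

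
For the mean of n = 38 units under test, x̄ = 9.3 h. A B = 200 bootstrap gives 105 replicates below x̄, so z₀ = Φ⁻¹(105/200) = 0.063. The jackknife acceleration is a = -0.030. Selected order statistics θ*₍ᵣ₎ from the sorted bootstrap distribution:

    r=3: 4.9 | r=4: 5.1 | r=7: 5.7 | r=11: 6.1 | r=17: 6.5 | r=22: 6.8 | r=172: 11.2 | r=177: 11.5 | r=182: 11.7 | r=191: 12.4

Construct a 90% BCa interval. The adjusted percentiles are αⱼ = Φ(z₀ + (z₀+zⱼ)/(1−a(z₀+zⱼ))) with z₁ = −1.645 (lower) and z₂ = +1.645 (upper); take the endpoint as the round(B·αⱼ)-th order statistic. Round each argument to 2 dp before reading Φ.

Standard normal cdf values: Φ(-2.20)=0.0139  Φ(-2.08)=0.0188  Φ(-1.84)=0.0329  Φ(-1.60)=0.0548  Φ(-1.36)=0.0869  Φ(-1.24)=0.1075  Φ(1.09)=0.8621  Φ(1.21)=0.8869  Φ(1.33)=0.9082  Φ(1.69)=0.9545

Lower: z₀ + z₁ = 0.063 + (-1.645) = -1.582; 1 − a(z₀+z₁) = 1 − (-0.030)(-1.582) = 0.9525; argument = 0.063 + (-1.582)/0.9525 = -1.5978 → -1.60.
α₁ = Φ(-1.60) = 0.0548; rank = round(200 × 0.0548) = 11; θ*₍11₎ = 6.1.
Upper: z₀ + z₂ = 1.708; 1 − a(z₀+z₂) = 1.0512; argument = 1.6877 → 1.69; α₂ = 0.9545; rank = 191; θ*₍191₎ = 12.4.

(6.1, 12.4)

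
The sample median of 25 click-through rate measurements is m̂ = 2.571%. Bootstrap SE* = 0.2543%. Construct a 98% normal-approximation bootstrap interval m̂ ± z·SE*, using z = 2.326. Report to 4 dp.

Margin = 2.326 × 0.2543 = 0.59150
Interval: 2.571 ± 0.59150

(1.9795, 3.1625)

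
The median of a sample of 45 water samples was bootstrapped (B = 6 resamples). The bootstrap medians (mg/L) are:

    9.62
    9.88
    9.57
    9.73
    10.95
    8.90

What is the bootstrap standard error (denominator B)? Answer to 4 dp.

SE* = 0.6090

Bootstrap SE is the standard deviation of the 6 replicate medians.
Mean of replicates: (9.62 + 9.88 + 9.57 + 9.73 + 10.95 + 8.90) / 6 = 58.65000 / 6 = 9.77500
Sum of squared deviations: (−0.15500)² + (+0.10500)² + (−0.20500)² + (−0.04500)² + (+1.17500)² + (−0.87500)² = 2.22535
Variance = 2.22535 / 6 = 0.37089
SE* = √0.37089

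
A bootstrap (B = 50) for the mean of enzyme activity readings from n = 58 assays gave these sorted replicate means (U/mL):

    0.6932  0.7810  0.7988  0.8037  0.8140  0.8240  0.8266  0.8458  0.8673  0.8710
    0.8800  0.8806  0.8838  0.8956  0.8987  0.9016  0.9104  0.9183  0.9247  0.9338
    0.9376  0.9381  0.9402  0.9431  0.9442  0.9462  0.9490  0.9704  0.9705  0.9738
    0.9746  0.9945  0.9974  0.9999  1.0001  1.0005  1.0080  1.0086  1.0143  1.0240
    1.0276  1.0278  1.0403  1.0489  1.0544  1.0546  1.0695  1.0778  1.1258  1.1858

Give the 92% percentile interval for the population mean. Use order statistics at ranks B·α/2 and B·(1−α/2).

α = 0.08; lower rank = 50 × 0.040 = 2; upper rank = 50 × 0.960 = 48.
The 2nd smallest replicate is 0.7810; the 48th is 1.0778.

(0.7810, 1.0778)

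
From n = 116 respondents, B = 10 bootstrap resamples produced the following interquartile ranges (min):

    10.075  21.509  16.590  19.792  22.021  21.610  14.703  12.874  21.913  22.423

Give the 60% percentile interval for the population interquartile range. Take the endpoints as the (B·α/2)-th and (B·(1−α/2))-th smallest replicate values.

(12.874, 21.913)

Sorted replicates: 10.075, 12.874, 14.703, 16.590, 19.792, 21.509, 21.610, 21.913, 22.021, 22.423
α = 0.40; lower rank = 10 × 0.200 = 2; upper rank = 10 × 0.800 = 8.
The 2nd smallest replicate is 12.874; the 8th is 21.913.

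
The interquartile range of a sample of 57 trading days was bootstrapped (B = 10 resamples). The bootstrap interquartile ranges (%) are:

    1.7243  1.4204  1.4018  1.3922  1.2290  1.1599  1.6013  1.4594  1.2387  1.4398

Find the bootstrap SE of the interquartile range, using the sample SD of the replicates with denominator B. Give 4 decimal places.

SE* = 0.1624

Bootstrap SE is the standard deviation of the 10 replicate interquartile ranges.
Mean of replicates: (1.7243 + 1.4204 + 1.4018 + 1.3922 + 1.2290 + 1.1599 + 1.6013 + 1.4594 + 1.2387 + 1.4398) / 10 = 14.06680 / 10 = 1.40668
Sum of squared deviations: (+0.31762)² + (+0.01372)² + (−0.00488)² + (−0.01448)² + (−0.17768)² + (−0.24678)² + (+0.19462)² + (+0.05272)² + (−0.16798)² + (+0.03312)² = 0.26375
Variance = 0.26375 / 10 = 0.02637
SE* = √0.02637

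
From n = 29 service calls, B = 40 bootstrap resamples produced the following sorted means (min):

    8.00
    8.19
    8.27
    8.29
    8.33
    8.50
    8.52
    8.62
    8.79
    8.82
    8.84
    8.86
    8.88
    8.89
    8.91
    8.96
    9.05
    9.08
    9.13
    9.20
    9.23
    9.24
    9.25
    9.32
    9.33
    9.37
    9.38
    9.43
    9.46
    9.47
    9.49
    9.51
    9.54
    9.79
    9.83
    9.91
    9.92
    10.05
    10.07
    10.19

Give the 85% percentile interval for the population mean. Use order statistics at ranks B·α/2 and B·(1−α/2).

α = 0.15; lower rank = 40 × 0.075 = 3; upper rank = 40 × 0.925 = 37.
The 3rd smallest replicate is 8.27; the 37th is 9.92.

(8.27, 9.92)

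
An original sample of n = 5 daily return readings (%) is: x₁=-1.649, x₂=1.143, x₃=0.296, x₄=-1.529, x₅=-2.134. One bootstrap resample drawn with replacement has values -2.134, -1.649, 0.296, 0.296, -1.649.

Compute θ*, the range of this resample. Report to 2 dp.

Range = 0.296 − -2.134 = 2.43

θ* = 2.43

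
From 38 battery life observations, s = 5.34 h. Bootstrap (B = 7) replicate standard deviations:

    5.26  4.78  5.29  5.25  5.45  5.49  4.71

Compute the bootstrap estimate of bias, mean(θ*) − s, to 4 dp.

bias = −0.1643

mean(θ*) = (5.26 + 4.78 + 5.29 + 5.25 + 5.45 + 5.49 + 4.71) / 7 = 5.17571
bias = 5.17571 − 5.34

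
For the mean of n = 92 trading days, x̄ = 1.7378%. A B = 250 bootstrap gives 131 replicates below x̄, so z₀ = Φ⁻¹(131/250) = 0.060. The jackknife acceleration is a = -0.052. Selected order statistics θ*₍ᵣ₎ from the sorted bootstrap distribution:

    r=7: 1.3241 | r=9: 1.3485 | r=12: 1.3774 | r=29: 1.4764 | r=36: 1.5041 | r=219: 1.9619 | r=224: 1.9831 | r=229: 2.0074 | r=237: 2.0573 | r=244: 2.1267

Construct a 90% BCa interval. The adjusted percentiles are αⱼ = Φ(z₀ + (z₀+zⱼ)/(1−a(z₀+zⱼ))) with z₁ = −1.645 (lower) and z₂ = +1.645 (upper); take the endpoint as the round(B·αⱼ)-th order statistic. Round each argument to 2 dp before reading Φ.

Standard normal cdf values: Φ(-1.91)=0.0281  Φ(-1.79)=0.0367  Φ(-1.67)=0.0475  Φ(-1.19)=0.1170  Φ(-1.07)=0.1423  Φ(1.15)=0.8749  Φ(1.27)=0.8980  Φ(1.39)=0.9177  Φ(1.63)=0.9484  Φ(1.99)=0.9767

Lower: z₀ + z₁ = 0.060 + (-1.645) = -1.585; 1 − a(z₀+z₁) = 1 − (-0.052)(-1.585) = 0.9176; argument = 0.060 + (-1.585)/0.9176 = -1.6674 → -1.67.
α₁ = Φ(-1.67) = 0.0475; rank = round(250 × 0.0475) = 12; θ*₍12₎ = 1.3774.
Upper: z₀ + z₂ = 1.705; 1 − a(z₀+z₂) = 1.0887; argument = 1.6261 → 1.63; α₂ = 0.9484; rank = 237; θ*₍237₎ = 2.0573.

(1.3774, 2.0573)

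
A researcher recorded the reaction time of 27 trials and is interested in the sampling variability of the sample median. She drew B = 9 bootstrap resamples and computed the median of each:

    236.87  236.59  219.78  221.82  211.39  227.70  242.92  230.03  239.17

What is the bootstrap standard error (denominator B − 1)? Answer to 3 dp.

SE* = 10.387

Bootstrap SE is the standard deviation of the 9 replicate medians.
Mean of replicates: (236.87 + 236.59 + 219.78 + 221.82 + 211.39 + 227.70 + 242.92 + 230.03 + 239.17) / 9 = 2066.2700 / 9 = 229.5856
Sum of squared deviations: (+7.2844)² + (+7.0044)² + (−9.8056)² + (−7.7656)² + (−18.1956)² + (−1.8856)² + (+13.3344)² + (+0.4444)² + (+9.5844)² = 863.0782
Variance = 863.0782 / 8 = 107.8848
SE* = √107.8848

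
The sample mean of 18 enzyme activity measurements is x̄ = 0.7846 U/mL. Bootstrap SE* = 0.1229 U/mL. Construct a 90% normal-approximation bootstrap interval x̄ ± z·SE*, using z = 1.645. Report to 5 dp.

(0.58243, 0.98677)

Margin = 1.645 × 0.1229 = 0.202171
Interval: 0.7846 ± 0.202171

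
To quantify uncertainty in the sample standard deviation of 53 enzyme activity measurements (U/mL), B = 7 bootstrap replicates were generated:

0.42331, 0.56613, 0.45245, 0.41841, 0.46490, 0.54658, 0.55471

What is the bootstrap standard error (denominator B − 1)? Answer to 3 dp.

Bootstrap SE is the standard deviation of the 7 replicate standard deviations.
Mean of replicates: (0.42331 + 0.56613 + 0.45245 + 0.41841 + 0.46490 + 0.54658 + 0.55471) / 7 = 3.426490 / 7 = 0.489499
Sum of squared deviations: (−0.066189)² + (+0.076631)² + (−0.037049)² + (−0.071089)² + (−0.024599)² + (+0.057081)² + (+0.065211)² = 0.024795
Variance = 0.024795 / 6 = 0.004133
SE* = √0.004133

SE* = 0.064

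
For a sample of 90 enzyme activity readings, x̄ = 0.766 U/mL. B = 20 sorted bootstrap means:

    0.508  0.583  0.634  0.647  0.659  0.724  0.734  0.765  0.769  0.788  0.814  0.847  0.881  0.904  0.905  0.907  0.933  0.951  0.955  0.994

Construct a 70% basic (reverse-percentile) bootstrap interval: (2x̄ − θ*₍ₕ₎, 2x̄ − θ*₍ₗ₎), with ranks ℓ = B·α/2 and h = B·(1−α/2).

Percentile endpoints at ranks 3 and 17: θ*₍3₎ = 0.634, θ*₍17₎ = 0.933.
Basic interval reflects these around x̄:
  lower = 2 × 0.766 − 0.933 = 0.599
  upper = 2 × 0.766 − 0.634 = 0.898

(0.599, 0.898)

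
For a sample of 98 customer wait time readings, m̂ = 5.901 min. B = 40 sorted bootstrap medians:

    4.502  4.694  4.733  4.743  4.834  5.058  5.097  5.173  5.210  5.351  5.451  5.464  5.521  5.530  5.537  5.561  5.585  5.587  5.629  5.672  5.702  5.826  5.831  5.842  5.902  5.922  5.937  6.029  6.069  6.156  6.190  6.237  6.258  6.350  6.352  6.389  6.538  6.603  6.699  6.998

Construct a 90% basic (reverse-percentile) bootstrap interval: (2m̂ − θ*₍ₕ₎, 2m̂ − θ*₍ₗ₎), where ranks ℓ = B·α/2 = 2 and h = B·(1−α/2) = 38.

Percentile endpoints at ranks 2 and 38: θ*₍2₎ = 4.694, θ*₍38₎ = 6.603.
Basic interval reflects these around m̂:
  lower = 2 × 5.901 − 6.603 = 5.199
  upper = 2 × 5.901 − 4.694 = 7.108

(5.199, 7.108)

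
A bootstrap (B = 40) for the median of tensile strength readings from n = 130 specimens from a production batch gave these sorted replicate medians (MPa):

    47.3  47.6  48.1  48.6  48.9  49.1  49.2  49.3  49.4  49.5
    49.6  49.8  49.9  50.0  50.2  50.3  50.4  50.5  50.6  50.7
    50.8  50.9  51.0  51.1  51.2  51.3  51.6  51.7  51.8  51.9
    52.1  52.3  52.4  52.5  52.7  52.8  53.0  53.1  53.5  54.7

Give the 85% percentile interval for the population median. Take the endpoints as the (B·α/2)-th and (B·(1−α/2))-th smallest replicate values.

α = 0.15; lower rank = 40 × 0.075 = 3; upper rank = 40 × 0.925 = 37.
The 3rd smallest replicate is 48.1; the 37th is 53.0.

(48.1, 53.0)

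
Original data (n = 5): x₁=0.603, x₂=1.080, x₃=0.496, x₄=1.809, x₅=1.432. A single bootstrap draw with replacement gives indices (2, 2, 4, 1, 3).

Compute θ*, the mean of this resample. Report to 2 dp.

Resample values: 1.080, 1.080, 1.809, 0.603, 0.496.
Mean = (1.080 + 1.080 + 1.809 + 0.603 + 0.496) / 5 = 5.0680 / 5 = 1.01

θ* = 1.01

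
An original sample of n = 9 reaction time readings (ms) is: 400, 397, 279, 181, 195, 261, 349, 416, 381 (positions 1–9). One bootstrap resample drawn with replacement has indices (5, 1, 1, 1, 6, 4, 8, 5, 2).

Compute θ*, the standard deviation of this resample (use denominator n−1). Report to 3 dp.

θ* = 105.036

Resample values: 195, 400, 400, 400, 261, 181, 416, 195, 397.
Mean = 316.1111; sum of squared deviations = 88260.8889
s² = 88260.8889 / 8 = 11032.6111
s = √11032.6111 = 105.036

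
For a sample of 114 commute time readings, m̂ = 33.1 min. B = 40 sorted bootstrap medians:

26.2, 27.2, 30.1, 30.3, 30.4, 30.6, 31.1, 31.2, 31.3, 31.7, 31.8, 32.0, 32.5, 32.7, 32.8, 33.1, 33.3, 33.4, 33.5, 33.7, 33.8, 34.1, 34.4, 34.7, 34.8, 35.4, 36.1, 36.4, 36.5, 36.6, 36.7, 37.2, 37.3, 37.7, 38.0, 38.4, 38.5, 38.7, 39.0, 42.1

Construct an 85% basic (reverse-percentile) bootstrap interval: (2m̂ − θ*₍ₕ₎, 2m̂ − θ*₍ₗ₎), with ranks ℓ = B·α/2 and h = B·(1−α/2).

(27.7, 36.1)

Percentile endpoints at ranks 3 and 37: θ*₍3₎ = 30.1, θ*₍37₎ = 38.5.
Basic interval reflects these around m̂:
  lower = 2 × 33.1 − 38.5 = 27.7
  upper = 2 × 33.1 − 30.1 = 36.1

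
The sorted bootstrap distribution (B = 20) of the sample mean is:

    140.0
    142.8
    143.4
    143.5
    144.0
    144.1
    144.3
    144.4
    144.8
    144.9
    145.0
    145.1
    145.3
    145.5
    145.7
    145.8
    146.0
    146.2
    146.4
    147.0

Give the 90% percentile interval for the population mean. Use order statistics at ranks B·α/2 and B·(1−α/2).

(140.0, 146.4)

α = 0.10; lower rank = 20 × 0.050 = 1; upper rank = 20 × 0.950 = 19.
The 1st smallest replicate is 140.0; the 19th is 146.4.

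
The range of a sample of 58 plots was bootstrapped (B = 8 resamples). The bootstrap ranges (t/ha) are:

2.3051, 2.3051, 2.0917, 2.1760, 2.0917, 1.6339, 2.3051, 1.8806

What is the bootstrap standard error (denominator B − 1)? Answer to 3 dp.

SE* = 0.238

Bootstrap SE is the standard deviation of the 8 replicate ranges.
Mean of replicates: (2.3051 + 2.3051 + 2.0917 + 2.1760 + 2.0917 + 1.6339 + 2.3051 + 1.8806) / 8 = 16.78920 / 8 = 2.09865
Sum of squared deviations: (+0.20645)² + (+0.20645)² + (−0.00695)² + (+0.07735)² + (−0.00695)² + (−0.46475)² + (+0.20645)² + (−0.21805)² = 0.39748
Variance = 0.39748 / 7 = 0.05678
SE* = √0.05678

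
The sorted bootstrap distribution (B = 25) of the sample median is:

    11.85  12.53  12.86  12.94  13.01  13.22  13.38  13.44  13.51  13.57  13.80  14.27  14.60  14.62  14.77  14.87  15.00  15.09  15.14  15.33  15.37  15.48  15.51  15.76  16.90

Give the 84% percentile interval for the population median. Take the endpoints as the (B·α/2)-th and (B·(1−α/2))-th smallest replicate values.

α = 0.16; lower rank = 25 × 0.080 = 2; upper rank = 25 × 0.920 = 23.
The 2nd smallest replicate is 12.53; the 23rd is 15.51.

(12.53, 15.51)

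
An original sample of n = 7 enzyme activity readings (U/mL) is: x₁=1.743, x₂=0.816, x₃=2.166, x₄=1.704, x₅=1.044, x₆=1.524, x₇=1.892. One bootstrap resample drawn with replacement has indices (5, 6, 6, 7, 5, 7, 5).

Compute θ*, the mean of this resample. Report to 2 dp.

θ* = 1.42

Resample values: 1.044, 1.524, 1.524, 1.892, 1.044, 1.892, 1.044.
Mean = (1.044 + 1.524 + 1.524 + 1.892 + 1.044 + 1.892 + 1.044) / 7 = 9.9640 / 7 = 1.42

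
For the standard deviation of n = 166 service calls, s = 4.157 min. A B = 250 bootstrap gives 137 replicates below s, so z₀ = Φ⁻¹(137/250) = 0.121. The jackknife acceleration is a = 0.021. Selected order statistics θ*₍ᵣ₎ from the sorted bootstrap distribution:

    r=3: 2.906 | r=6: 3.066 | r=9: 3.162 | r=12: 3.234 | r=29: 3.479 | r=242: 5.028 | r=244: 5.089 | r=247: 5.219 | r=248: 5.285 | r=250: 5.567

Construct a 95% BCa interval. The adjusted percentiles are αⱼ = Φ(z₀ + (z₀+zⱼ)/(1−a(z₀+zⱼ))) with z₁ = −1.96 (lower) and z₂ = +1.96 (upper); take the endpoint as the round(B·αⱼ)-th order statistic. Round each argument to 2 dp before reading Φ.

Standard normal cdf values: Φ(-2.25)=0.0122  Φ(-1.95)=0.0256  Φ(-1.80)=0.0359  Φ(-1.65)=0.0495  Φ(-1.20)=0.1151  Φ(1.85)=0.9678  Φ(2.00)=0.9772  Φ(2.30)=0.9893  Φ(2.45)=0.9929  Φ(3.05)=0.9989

Lower: z₀ + z₁ = 0.121 + (-1.960) = -1.839; 1 − a(z₀+z₁) = 1 − (0.021)(-1.839) = 1.0386; argument = 0.121 + (-1.839)/1.0386 = -1.6496 → -1.65.
α₁ = Φ(-1.65) = 0.0495; rank = round(250 × 0.0495) = 12; θ*₍12₎ = 3.234.
Upper: z₀ + z₂ = 2.081; 1 − a(z₀+z₂) = 0.9563; argument = 2.2971 → 2.30; α₂ = 0.9893; rank = 247; θ*₍247₎ = 5.219.

(3.234, 5.219)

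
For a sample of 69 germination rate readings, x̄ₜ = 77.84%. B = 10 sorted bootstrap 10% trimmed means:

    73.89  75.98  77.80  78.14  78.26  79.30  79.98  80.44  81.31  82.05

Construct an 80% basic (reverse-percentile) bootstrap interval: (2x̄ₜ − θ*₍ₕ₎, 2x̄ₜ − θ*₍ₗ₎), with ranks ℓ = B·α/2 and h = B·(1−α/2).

(74.37, 81.79)

Percentile endpoints at ranks 1 and 9: θ*₍1₎ = 73.89, θ*₍9₎ = 81.31.
Basic interval reflects these around x̄ₜ:
  lower = 2 × 77.84 − 81.31 = 74.37
  upper = 2 × 77.84 − 73.89 = 81.79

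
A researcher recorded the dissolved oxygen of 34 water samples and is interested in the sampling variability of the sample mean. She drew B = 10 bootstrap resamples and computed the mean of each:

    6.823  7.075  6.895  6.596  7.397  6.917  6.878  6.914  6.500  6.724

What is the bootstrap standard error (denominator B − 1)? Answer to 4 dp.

Bootstrap SE is the standard deviation of the 10 replicate means.
Mean of replicates: (6.823 + 7.075 + 6.895 + 6.596 + 7.397 + 6.917 + 6.878 + 6.914 + 6.500 + 6.724) / 10 = 68.71900 / 10 = 6.87190
Sum of squared deviations: (−0.04890)² + (+0.20310)² + (+0.02310)² + (−0.27590)² + (+0.52510)² + (+0.04510)² + (+0.00610)² + (+0.04210)² + (−0.37190)² + (−0.14790)² = 0.56005
Variance = 0.56005 / 9 = 0.06223
SE* = √0.06223

SE* = 0.2495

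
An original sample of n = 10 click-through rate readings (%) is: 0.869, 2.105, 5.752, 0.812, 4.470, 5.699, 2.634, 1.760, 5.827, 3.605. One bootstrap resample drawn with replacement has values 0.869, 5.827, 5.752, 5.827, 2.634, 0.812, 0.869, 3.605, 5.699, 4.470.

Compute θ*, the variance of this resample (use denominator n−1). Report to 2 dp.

Mean = 3.6364; sum of squared deviations = 43.3225
s² = 43.3225 / 9 = 4.8136

θ* = 4.81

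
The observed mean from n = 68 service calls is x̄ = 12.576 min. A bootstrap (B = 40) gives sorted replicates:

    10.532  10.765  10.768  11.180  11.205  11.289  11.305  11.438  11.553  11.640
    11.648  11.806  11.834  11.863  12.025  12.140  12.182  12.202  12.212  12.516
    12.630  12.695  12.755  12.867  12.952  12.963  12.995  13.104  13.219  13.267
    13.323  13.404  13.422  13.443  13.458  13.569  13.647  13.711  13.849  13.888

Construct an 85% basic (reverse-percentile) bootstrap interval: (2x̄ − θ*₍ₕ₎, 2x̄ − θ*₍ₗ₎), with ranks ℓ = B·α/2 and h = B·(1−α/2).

(11.505, 14.384)

Percentile endpoints at ranks 3 and 37: θ*₍3₎ = 10.768, θ*₍37₎ = 13.647.
Basic interval reflects these around x̄:
  lower = 2 × 12.576 − 13.647 = 11.505
  upper = 2 × 12.576 − 10.768 = 14.384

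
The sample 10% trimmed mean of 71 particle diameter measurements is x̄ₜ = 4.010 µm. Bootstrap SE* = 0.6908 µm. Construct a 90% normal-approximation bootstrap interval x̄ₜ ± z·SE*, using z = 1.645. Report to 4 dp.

Margin = 1.645 × 0.6908 = 1.13637
Interval: 4.010 ± 1.13637

(2.8736, 5.1464)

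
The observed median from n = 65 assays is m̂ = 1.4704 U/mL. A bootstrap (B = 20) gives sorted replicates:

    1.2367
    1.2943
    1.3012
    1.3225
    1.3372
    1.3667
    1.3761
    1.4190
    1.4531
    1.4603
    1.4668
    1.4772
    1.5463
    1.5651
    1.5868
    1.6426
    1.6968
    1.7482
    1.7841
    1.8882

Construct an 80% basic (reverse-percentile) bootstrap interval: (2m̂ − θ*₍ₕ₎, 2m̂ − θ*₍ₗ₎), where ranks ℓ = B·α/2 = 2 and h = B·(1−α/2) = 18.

(1.1926, 1.6465)

Percentile endpoints at ranks 2 and 18: θ*₍2₎ = 1.2943, θ*₍18₎ = 1.7482.
Basic interval reflects these around m̂:
  lower = 2 × 1.4704 − 1.7482 = 1.1926
  upper = 2 × 1.4704 − 1.2943 = 1.6465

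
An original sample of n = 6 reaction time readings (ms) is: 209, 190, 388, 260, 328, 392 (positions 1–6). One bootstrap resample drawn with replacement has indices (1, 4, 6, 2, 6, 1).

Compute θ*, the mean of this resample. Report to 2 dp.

Resample values: 209, 260, 392, 190, 392, 209.
Mean = (209 + 260 + 392 + 190 + 392 + 209) / 6 = 1652.0 / 6 = 275.33

θ* = 275.33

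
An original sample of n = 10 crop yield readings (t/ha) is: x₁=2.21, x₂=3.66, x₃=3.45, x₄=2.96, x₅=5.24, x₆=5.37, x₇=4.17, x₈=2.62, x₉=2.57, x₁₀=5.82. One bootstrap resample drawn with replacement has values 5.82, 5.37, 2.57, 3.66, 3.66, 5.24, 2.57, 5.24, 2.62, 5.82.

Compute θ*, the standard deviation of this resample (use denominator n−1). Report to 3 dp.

θ* = 1.380

Mean = 4.2570; sum of squared deviations = 17.1418
s² = 17.1418 / 9 = 1.9046
s = √1.9046 = 1.380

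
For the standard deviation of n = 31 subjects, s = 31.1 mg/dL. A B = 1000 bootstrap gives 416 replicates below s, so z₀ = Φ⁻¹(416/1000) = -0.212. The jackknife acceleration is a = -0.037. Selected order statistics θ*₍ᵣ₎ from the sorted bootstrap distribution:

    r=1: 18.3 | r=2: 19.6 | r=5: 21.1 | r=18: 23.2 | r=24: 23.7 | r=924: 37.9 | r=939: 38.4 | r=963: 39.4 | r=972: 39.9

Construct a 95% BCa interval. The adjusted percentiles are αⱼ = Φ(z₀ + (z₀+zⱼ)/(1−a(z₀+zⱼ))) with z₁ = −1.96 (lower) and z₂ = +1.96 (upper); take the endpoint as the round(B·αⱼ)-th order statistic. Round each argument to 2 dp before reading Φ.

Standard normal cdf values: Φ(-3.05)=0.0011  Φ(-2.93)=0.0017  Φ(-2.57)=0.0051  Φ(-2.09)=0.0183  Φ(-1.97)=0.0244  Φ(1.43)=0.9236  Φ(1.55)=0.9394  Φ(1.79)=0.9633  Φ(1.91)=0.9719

(21.1, 37.9)

Lower: z₀ + z₁ = -0.212 + (-1.960) = -2.172; 1 − a(z₀+z₁) = 1 − (-0.037)(-2.172) = 0.9196; argument = -0.212 + (-2.172)/0.9196 = -2.5738 → -2.57.
α₁ = Φ(-2.57) = 0.0051; rank = round(1000 × 0.0051) = 5; θ*₍5₎ = 21.1.
Upper: z₀ + z₂ = 1.748; 1 − a(z₀+z₂) = 1.0647; argument = 1.4298 → 1.43; α₂ = 0.9236; rank = 924; θ*₍924₎ = 37.9.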